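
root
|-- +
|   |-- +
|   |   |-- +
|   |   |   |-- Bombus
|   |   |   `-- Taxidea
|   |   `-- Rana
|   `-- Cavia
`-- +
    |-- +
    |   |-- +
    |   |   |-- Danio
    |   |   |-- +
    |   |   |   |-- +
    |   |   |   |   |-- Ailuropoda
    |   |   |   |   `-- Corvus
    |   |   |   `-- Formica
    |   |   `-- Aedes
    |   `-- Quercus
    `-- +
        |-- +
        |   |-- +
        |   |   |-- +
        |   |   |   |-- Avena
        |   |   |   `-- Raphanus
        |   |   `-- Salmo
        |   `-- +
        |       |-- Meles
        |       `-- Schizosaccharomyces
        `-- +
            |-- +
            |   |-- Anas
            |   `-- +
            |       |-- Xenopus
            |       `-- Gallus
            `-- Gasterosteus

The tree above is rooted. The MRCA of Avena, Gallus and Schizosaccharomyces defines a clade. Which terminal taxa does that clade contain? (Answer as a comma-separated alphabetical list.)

Anas, Avena, Gallus, Gasterosteus, Meles, Raphanus, Salmo, Schizosaccharomyces, Xenopus

Tracing Avena: it sits inside (Avena,Raphanus).
Tracing Gallus: it sits inside (Xenopus,Gallus).
Tracing Schizosaccharomyces: it sits inside (Meles,Schizosaccharomyces).
The smallest clade enclosing all 3 is ((((Avena,Raphanus),Salmo),(Meles,Schizosaccharomyces)),((Anas,(Xenopus,Gallus)),Gasterosteus)); the answer is its 9 terminal taxa in alphabetical order.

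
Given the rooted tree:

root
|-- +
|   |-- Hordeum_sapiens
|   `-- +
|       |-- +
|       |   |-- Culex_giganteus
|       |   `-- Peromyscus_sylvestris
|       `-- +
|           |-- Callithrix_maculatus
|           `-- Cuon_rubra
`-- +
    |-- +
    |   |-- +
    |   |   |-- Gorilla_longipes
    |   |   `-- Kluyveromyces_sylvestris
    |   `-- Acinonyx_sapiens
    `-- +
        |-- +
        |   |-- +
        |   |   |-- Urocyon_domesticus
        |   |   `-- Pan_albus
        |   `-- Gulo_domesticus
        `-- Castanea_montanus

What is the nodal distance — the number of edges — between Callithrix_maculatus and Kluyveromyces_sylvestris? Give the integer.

8

The MRCA of Callithrix_maculatus and Kluyveromyces_sylvestris is the root of the tree.
From Callithrix_maculatus up to that node: 4 branches. From Kluyveromyces_sylvestris up to the same node: 4 branches. Total: 4 + 4 = 8.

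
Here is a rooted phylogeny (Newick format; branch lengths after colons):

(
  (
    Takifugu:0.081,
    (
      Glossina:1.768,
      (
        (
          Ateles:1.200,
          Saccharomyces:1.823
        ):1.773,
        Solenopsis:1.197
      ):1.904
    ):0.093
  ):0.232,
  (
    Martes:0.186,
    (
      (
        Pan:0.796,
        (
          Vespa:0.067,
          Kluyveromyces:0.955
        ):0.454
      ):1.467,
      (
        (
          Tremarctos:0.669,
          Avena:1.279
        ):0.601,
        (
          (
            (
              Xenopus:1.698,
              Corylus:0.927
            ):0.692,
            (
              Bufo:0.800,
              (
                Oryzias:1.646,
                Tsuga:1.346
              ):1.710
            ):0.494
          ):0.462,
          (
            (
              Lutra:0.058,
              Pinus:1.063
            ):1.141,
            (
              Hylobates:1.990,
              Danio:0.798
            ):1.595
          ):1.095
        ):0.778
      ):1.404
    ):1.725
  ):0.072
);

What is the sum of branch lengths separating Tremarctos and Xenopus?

4.900

The path runs Tremarctos → … → MRCA → … → Xenopus; the MRCA is the node subtending ((Tremarctos,Avena),(((Xenopus,Corylus),(Bufo,(Oryzias,Tsuga))),((Lutra,Pinus),(Hylobates,Danio)))).
Branch lengths along that path: 0.669 + 0.601 + 0.778 + 0.462 + 0.692 + 1.698 = 4.900.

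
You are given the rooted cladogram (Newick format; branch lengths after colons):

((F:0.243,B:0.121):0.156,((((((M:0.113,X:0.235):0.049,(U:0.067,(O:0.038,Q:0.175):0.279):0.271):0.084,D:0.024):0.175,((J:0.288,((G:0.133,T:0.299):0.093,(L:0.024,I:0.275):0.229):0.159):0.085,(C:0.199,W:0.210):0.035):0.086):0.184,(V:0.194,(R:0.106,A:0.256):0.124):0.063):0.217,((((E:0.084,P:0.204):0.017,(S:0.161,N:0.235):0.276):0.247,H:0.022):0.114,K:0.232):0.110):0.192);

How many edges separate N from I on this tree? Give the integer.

12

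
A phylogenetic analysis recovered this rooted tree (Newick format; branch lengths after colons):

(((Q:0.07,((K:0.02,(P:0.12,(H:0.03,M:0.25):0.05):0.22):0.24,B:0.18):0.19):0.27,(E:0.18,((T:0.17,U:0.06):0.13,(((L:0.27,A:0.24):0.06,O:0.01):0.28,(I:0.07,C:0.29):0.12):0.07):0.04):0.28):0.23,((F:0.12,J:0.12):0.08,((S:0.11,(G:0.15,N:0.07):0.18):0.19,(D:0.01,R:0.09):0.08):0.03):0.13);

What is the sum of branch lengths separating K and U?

1.23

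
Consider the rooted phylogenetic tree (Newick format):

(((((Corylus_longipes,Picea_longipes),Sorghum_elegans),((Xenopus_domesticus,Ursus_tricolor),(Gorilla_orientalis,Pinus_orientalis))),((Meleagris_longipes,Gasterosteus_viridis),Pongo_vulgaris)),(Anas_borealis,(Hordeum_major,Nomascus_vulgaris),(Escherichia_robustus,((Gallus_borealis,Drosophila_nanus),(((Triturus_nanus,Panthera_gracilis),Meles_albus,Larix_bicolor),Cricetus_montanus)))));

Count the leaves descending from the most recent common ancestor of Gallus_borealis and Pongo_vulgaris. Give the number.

The MRCA of Gallus_borealis and Pongo_vulgaris is the root, so the clade is the entire tree.
That clade contains 21 terminal taxa: Anas_borealis, Corylus_longipes, Cricetus_montanus, Drosophila_nanus, Escherichia_robustus, Gallus_borealis, Gasterosteus_viridis, Gorilla_orientalis, Hordeum_major, Larix_bicolor, Meleagris_longipes, Meles_albus, Nomascus_vulgaris, Panthera_gracilis, Picea_longipes, Pinus_orientalis, Pongo_vulgaris, Sorghum_elegans, Triturus_nanus, Ursus_tricolor, Xenopus_domesticus.

21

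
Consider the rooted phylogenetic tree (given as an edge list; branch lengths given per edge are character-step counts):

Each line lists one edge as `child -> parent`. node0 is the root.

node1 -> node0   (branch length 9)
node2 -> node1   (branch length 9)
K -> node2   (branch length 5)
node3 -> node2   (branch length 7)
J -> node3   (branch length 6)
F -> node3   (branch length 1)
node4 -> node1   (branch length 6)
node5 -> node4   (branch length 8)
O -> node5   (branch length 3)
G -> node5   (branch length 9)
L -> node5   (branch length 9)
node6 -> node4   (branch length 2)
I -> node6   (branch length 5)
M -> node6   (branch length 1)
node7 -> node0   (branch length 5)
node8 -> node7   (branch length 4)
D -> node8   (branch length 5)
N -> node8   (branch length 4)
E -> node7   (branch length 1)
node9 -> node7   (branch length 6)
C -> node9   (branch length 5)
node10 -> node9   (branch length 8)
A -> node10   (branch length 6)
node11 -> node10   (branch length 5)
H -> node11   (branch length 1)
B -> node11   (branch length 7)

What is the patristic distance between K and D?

The path runs K → … → MRCA → … → D; the MRCA is the root of the tree.
Branch lengths along that path: 5 + 9 + 9 + 5 + 4 + 5 = 37.

37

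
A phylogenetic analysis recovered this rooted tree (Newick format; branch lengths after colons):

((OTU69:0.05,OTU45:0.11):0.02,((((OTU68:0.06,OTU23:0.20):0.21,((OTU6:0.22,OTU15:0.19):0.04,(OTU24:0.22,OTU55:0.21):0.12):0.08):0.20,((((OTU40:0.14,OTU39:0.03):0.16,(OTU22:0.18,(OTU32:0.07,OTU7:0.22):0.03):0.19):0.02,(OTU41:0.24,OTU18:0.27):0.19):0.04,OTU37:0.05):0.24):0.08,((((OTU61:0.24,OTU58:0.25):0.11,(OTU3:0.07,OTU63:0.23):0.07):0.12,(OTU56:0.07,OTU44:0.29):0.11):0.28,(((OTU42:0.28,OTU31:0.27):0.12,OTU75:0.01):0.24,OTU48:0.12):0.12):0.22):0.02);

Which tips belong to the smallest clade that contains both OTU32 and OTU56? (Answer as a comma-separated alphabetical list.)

Tracing OTU32: it sits inside (OTU32,OTU7).
Tracing OTU56: it sits inside (OTU56,OTU44).
The smallest clade enclosing both is ((((OTU68,OTU23),((OTU6,OTU15),(OTU24,OTU55))),((((OTU40,OTU39),(OTU22,(OTU32,OTU7))),(OTU41,OTU18)),OTU37)),((((OTU61,OTU58),(OTU3,OTU63)),(OTU56,OTU44)),(((OTU42,OTU31),OTU75),OTU48))); the answer is its 24 terminal taxa in alphabetical order.

OTU15, OTU18, OTU22, OTU23, OTU24, OTU3, OTU31, OTU32, OTU37, OTU39, OTU40, OTU41, OTU42, OTU44, OTU48, OTU55, OTU56, OTU58, OTU6, OTU61, OTU63, OTU68, OTU7, OTU75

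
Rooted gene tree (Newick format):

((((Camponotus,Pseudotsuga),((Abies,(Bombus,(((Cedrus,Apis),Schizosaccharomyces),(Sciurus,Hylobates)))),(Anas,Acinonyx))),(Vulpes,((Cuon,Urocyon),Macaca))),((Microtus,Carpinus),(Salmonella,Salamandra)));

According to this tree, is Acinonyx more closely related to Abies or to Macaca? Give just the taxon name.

Abies

The MRCA of Acinonyx and Abies subtends ((Abies,(Bombus,(((Cedrus,Apis),Schizosaccharomyces),(Sciurus,Hylobates)))),(Anas,Acinonyx)) (9 taxa).
The MRCA of Acinonyx and Macaca subtends (((Camponotus,Pseudotsuga),((Abies,(Bombus,(((Cedrus,Apis),Schizosaccharomyces),(Sciurus,Hylobates)))),(Anas,Acinonyx))),(Vulpes,((Cuon,Urocyon),Macaca))) (15 taxa).
The first is nested inside the second, so Acinonyx shares a more recent common ancestor with Abies.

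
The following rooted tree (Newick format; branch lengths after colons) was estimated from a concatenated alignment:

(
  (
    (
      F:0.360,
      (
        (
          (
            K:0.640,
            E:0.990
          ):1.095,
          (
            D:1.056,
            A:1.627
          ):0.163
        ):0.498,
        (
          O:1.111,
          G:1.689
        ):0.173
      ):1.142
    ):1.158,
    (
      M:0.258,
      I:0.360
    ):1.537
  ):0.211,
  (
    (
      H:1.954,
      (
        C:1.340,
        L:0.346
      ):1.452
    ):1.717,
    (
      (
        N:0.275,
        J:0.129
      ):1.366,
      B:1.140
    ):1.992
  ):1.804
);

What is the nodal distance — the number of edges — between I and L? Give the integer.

7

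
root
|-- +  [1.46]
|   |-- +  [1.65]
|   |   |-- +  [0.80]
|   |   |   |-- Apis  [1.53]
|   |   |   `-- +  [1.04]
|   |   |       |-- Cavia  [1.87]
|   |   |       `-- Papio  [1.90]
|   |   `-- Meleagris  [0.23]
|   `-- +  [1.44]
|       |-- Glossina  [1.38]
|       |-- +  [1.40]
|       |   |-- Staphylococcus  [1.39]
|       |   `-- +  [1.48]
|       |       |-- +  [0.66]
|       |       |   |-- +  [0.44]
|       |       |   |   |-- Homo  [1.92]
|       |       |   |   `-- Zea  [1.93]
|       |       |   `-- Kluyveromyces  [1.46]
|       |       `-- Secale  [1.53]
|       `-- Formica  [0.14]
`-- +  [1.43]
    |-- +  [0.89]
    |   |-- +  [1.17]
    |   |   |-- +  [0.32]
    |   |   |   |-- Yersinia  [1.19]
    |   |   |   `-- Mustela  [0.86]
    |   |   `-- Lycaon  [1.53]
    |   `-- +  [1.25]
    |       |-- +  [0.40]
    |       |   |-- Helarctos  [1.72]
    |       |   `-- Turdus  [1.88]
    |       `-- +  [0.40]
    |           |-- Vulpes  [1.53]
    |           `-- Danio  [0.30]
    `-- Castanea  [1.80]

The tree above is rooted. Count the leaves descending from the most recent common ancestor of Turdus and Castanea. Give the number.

8

The MRCA of Turdus and Castanea is the node subtending ((((Yersinia,Mustela),Lycaon),((Helarctos,Turdus),(Vulpes,Danio))),Castanea).
That clade contains 8 terminal taxa: Castanea, Danio, Helarctos, Lycaon, Mustela, Turdus, Vulpes, Yersinia.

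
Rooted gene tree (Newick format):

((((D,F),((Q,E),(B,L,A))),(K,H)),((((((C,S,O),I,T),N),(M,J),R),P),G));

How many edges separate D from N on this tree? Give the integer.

9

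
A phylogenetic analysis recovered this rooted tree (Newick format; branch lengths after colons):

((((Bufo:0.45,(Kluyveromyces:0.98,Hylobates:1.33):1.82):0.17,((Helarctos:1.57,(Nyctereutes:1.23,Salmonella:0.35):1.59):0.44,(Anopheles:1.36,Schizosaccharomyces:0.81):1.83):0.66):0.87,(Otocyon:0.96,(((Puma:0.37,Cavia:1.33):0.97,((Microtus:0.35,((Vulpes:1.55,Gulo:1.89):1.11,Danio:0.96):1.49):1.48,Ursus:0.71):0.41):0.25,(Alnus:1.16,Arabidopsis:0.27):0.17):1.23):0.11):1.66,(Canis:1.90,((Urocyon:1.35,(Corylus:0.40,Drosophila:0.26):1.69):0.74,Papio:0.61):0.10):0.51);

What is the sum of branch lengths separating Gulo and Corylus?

The path runs Gulo → … → MRCA → … → Corylus; the MRCA is the root of the tree.
Branch lengths along that path: 1.89 + 1.11 + 1.49 + 1.48 + 0.41 + 0.25 + 1.23 + 0.11 + 1.66 + 0.51 + 0.10 + 0.74 + 1.69 + 0.40 = 13.07.

13.07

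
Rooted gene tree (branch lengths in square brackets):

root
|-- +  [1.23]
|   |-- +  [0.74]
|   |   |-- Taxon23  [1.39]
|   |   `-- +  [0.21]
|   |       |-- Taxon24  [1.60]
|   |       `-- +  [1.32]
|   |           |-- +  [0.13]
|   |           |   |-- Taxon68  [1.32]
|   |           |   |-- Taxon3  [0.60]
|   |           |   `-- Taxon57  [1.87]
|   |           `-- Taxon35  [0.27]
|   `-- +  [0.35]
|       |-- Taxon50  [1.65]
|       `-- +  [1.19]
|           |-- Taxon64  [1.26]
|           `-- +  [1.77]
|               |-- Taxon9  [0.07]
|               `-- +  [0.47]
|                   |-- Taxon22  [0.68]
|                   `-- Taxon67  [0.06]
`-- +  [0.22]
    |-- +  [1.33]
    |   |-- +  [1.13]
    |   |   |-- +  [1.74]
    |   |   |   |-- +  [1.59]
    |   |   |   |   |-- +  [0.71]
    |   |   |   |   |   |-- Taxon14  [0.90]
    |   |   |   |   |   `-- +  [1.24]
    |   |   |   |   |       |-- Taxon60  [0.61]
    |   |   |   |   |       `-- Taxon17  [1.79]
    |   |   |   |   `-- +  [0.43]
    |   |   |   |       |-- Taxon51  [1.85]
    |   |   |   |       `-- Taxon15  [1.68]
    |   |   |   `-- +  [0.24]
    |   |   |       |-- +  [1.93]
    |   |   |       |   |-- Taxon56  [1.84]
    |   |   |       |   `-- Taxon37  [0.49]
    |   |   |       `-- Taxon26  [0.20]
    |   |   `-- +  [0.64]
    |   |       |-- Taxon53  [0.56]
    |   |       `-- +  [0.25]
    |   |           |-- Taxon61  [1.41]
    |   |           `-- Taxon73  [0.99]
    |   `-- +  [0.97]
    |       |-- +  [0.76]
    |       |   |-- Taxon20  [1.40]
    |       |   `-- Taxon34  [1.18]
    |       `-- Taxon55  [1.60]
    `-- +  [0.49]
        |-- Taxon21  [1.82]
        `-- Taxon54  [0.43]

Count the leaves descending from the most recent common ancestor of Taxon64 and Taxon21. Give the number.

The MRCA of Taxon64 and Taxon21 is the root, so the clade is the entire tree.
That clade contains 27 terminal taxa: Taxon14, Taxon15, Taxon17, Taxon20, Taxon21, Taxon22, Taxon23, Taxon24, Taxon26, Taxon3, Taxon34, Taxon35, Taxon37, Taxon50, Taxon51, Taxon53, Taxon54, Taxon55, Taxon56, Taxon57, Taxon60, Taxon61, Taxon64, Taxon67, Taxon68, Taxon73, Taxon9.

27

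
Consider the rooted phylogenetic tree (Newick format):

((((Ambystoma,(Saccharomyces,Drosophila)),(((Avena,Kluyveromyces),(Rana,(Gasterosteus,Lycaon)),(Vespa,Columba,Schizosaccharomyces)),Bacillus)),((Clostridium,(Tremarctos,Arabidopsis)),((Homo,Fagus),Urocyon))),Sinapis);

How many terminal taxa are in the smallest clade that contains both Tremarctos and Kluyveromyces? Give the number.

The MRCA of Tremarctos and Kluyveromyces is the node subtending (((Ambystoma,(Saccharomyces,Drosophila)),(((Avena,Kluyveromyces),(Rana,(Gasterosteus,Lycaon)),(Vespa,Columba,Schizosaccharomyces)),Bacillus)),((Clostridium,(Tremarctos,Arabidopsis)),((Homo,Fagus),Urocyon))).
That clade contains 18 terminal taxa: Ambystoma, Arabidopsis, Avena, Bacillus, Clostridium, Columba, Drosophila, Fagus, Gasterosteus, Homo, Kluyveromyces, Lycaon, Rana, Saccharomyces, Schizosaccharomyces, Tremarctos, Urocyon, Vespa.

18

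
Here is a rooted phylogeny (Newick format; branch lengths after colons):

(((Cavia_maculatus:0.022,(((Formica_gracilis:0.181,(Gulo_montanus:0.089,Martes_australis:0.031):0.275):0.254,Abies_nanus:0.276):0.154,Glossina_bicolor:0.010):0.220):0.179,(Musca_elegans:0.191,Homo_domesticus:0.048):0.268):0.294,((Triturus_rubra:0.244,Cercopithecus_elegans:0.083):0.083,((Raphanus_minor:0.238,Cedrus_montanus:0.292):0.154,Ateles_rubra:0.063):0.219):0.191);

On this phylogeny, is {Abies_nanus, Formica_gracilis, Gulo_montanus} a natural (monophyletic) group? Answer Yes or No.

No

The MRCA of the listed taxa subtends ((Formica_gracilis,(Gulo_montanus,Martes_australis)),Abies_nanus).
That clade also contains Martes_australis, which is not in the proposed group, so the group is not monophyletic.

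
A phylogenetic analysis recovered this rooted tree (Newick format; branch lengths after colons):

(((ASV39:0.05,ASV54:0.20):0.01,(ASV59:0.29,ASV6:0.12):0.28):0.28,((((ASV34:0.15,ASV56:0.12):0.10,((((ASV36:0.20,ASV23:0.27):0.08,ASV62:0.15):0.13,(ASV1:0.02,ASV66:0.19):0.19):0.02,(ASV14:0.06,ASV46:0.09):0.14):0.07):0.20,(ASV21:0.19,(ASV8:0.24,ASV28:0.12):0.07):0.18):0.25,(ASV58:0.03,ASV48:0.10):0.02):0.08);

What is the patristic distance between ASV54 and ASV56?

The path runs ASV54 → … → MRCA → … → ASV56; the MRCA is the root of the tree.
Branch lengths along that path: 0.20 + 0.01 + 0.28 + 0.08 + 0.25 + 0.20 + 0.10 + 0.12 = 1.24.

1.24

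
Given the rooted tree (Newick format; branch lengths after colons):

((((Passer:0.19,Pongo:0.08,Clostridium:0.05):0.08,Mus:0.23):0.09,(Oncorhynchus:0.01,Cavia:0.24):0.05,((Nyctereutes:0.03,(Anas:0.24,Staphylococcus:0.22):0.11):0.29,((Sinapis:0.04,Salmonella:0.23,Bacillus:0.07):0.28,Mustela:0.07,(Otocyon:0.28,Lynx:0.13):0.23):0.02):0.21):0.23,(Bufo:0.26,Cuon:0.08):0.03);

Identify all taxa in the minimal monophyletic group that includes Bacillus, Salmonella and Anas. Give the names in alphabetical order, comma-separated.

Anas, Bacillus, Lynx, Mustela, Nyctereutes, Otocyon, Salmonella, Sinapis, Staphylococcus

Tracing Bacillus: it sits inside (Sinapis,Salmonella,Bacillus).
Tracing Salmonella: it sits inside (Sinapis,Salmonella,Bacillus).
Tracing Anas: it sits inside (Anas,Staphylococcus).
The smallest clade enclosing all 3 is ((Nyctereutes,(Anas,Staphylococcus)),((Sinapis,Salmonella,Bacillus),Mustela,(Otocyon,Lynx))); the answer is its 9 terminal taxa in alphabetical order.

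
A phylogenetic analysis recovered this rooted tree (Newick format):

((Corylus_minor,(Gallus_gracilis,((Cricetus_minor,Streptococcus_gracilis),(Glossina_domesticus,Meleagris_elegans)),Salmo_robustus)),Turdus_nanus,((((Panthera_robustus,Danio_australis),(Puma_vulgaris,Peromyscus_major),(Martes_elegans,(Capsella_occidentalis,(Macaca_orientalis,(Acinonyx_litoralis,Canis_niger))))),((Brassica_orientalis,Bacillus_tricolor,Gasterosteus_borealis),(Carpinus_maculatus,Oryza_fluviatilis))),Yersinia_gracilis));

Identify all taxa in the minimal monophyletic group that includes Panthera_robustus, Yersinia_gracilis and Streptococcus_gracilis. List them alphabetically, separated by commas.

Tracing Panthera_robustus: it sits inside (Panthera_robustus,Danio_australis).
Tracing Yersinia_gracilis: it sits inside ((((Panthera_robustus,Danio_australis),(Puma_vulgaris,Peromyscus_major),(Martes_elegans,(Capsella_occidentalis,(Macaca_orientalis,(Acinonyx_litoralis,Canis_niger))))),((Brassica_orientalis,Bacillus_tricolor,Gasterosteus_borealis),(Carpinus_maculatus,Oryza_fluviatilis))),Yersinia_gracilis).
Tracing Streptococcus_gracilis: it sits inside (Cricetus_minor,Streptococcus_gracilis).
The smallest clade enclosing all 3 is the whole tree (their MRCA is the root), so the answer is all 23 tips in alphabetical order.

Acinonyx_litoralis, Bacillus_tricolor, Brassica_orientalis, Canis_niger, Capsella_occidentalis, Carpinus_maculatus, Corylus_minor, Cricetus_minor, Danio_australis, Gallus_gracilis, Gasterosteus_borealis, Glossina_domesticus, Macaca_orientalis, Martes_elegans, Meleagris_elegans, Oryza_fluviatilis, Panthera_robustus, Peromyscus_major, Puma_vulgaris, Salmo_robustus, Streptococcus_gracilis, Turdus_nanus, Yersinia_gracilis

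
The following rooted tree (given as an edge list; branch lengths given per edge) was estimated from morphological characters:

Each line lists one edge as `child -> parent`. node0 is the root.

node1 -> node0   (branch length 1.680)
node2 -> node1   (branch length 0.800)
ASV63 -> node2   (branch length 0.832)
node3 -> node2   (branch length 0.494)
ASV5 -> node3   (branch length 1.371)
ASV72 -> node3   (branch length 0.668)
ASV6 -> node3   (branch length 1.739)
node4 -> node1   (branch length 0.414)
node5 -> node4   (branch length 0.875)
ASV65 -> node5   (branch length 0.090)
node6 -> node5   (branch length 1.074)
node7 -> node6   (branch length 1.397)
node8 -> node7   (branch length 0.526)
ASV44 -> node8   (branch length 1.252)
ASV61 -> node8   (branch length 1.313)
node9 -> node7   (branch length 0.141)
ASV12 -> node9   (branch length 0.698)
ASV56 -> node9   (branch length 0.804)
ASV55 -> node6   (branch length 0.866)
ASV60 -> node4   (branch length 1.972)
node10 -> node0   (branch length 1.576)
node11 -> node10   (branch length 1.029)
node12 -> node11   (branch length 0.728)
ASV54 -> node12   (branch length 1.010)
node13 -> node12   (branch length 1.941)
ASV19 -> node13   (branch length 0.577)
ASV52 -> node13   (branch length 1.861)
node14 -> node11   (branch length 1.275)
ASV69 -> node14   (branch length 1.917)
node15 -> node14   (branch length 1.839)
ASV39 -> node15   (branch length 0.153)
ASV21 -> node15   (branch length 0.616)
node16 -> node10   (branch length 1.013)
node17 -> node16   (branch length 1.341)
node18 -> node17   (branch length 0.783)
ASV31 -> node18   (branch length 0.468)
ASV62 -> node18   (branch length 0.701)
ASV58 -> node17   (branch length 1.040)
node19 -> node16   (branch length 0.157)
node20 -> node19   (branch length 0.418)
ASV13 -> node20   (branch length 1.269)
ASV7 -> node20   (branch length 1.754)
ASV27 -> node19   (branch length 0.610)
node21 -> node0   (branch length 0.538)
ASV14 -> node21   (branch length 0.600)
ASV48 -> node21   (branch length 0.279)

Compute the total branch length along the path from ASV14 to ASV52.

8.273

The path runs ASV14 → … → MRCA → … → ASV52; the MRCA is the root of the tree.
Branch lengths along that path: 0.600 + 0.538 + 1.576 + 1.029 + 0.728 + 1.941 + 1.861 = 8.273.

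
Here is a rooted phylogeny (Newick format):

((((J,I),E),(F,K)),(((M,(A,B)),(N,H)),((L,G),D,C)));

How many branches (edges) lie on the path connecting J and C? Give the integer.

7

The MRCA of J and C is the root of the tree.
From J up to that node: 4 branches. From C up to the same node: 3 branches. Total: 4 + 3 = 7.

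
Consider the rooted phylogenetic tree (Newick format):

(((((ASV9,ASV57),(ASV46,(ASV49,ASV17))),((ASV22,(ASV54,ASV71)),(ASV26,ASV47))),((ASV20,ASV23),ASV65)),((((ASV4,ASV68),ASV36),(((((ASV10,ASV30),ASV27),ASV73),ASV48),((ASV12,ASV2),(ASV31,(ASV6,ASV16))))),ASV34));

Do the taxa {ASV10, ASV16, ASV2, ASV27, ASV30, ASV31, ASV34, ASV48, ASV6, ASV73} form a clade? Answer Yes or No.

The MRCA of the listed taxa subtends ((((ASV4,ASV68),ASV36),(((((ASV10,ASV30),ASV27),ASV73),ASV48),((ASV12,ASV2),(ASV31,(ASV6,ASV16))))),ASV34).
That clade also contains ASV12, ASV36, ASV4, ASV68, which are not in the proposed group, so the group is not monophyletic.

No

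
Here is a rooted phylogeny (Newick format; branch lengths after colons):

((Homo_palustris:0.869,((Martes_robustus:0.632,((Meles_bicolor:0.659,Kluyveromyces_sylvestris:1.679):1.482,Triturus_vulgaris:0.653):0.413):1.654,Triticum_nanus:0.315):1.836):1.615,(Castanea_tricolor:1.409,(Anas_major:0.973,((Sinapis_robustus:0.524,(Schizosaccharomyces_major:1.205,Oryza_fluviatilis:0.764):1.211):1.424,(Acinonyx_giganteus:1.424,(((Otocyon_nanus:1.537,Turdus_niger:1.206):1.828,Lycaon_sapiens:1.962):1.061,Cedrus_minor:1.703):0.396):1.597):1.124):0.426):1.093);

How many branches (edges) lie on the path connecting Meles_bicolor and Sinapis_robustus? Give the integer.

11

The MRCA of Meles_bicolor and Sinapis_robustus is the root of the tree.
From Meles_bicolor up to that node: 6 branches. From Sinapis_robustus up to the same node: 5 branches. Total: 6 + 5 = 11.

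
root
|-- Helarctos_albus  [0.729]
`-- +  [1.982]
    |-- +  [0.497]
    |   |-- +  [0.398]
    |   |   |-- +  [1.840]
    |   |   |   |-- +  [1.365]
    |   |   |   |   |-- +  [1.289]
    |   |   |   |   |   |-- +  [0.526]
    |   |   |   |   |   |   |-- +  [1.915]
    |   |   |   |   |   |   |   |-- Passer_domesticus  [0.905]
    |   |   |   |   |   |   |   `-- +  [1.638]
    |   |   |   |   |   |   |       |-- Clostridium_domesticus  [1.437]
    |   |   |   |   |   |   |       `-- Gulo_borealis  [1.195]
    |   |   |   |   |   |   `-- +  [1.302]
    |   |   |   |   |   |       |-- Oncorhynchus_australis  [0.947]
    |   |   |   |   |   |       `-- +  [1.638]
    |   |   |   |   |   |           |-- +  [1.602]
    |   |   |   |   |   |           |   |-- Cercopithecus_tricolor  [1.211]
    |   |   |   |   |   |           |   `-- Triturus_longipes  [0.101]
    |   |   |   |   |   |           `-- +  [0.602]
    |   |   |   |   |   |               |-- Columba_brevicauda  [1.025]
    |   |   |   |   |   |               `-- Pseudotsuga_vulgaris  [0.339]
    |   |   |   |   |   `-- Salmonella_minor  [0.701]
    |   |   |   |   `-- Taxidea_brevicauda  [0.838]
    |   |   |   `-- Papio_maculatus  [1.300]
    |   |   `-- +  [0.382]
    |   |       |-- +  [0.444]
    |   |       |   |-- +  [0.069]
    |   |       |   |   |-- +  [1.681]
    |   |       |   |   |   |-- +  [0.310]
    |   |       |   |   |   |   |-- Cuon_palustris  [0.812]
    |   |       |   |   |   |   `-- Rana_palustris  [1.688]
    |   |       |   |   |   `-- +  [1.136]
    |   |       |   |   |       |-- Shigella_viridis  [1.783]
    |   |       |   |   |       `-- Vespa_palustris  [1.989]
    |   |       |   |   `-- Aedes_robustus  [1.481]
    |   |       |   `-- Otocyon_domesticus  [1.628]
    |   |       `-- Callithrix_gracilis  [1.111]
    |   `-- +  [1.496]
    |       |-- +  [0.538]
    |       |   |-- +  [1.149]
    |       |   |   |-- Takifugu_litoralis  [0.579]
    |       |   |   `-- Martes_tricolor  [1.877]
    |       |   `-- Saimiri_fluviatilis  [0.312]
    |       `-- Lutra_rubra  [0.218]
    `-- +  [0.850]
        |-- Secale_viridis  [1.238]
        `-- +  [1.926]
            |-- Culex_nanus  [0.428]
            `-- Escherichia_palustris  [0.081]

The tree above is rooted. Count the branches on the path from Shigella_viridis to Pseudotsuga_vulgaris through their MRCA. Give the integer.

The MRCA of Shigella_viridis and Pseudotsuga_vulgaris is the node subtending ((((((Passer_domesticus,(Clostridium_domesticus,Gulo_borealis)),(Oncorhynchus_australis,((Cercopithecus_tricolor,Triturus_longipes),(Columba_brevicauda,Pseudotsuga_vulgaris)))),Salmonella_minor),Taxidea_brevicauda),Papio_maculatus),(((((Cuon_palustris,Rana_palustris),(Shigella_viridis,Vespa_palustris)),Aedes_robustus),Otocyon_domesticus),Callithrix_gracilis)).
From Shigella_viridis up to that node: 6 branches. From Pseudotsuga_vulgaris up to the same node: 8 branches. Total: 6 + 8 = 14.

14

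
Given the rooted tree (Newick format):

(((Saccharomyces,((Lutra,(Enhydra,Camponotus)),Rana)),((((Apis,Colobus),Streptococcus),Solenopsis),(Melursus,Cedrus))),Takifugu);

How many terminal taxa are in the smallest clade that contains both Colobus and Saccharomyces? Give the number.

The MRCA of Colobus and Saccharomyces is the node subtending ((Saccharomyces,((Lutra,(Enhydra,Camponotus)),Rana)),((((Apis,Colobus),Streptococcus),Solenopsis),(Melursus,Cedrus))).
That clade contains 11 terminal taxa: Apis, Camponotus, Cedrus, Colobus, Enhydra, Lutra, Melursus, Rana, Saccharomyces, Solenopsis, Streptococcus.

11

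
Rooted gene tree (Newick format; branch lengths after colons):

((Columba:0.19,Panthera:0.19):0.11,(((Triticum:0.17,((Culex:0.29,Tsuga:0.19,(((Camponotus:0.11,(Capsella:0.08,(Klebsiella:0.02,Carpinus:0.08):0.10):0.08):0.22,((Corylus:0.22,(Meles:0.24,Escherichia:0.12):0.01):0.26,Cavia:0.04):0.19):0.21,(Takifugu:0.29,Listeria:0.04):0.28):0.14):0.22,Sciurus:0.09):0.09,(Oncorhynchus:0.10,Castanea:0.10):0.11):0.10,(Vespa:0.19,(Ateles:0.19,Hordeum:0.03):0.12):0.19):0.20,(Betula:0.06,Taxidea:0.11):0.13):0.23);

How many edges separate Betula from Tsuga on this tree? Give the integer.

7

The MRCA of Betula and Tsuga is the node subtending (((Triticum,((Culex,Tsuga,(((Camponotus,(Capsella,(Klebsiella,Carpinus))),((Corylus,(Meles,Escherichia)),Cavia)),(Takifugu,Listeria))),Sciurus),(Oncorhynchus,Castanea)),(Vespa,(Ateles,Hordeum))),(Betula,Taxidea)).
From Betula up to that node: 2 branches. From Tsuga up to the same node: 5 branches. Total: 2 + 5 = 7.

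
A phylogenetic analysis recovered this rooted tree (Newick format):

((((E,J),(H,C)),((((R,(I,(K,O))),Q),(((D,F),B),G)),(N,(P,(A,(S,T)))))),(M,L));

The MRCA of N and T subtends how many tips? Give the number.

5

The MRCA of N and T is the node subtending (N,(P,(A,(S,T)))).
That clade contains 5 terminal taxa: A, N, P, S, T.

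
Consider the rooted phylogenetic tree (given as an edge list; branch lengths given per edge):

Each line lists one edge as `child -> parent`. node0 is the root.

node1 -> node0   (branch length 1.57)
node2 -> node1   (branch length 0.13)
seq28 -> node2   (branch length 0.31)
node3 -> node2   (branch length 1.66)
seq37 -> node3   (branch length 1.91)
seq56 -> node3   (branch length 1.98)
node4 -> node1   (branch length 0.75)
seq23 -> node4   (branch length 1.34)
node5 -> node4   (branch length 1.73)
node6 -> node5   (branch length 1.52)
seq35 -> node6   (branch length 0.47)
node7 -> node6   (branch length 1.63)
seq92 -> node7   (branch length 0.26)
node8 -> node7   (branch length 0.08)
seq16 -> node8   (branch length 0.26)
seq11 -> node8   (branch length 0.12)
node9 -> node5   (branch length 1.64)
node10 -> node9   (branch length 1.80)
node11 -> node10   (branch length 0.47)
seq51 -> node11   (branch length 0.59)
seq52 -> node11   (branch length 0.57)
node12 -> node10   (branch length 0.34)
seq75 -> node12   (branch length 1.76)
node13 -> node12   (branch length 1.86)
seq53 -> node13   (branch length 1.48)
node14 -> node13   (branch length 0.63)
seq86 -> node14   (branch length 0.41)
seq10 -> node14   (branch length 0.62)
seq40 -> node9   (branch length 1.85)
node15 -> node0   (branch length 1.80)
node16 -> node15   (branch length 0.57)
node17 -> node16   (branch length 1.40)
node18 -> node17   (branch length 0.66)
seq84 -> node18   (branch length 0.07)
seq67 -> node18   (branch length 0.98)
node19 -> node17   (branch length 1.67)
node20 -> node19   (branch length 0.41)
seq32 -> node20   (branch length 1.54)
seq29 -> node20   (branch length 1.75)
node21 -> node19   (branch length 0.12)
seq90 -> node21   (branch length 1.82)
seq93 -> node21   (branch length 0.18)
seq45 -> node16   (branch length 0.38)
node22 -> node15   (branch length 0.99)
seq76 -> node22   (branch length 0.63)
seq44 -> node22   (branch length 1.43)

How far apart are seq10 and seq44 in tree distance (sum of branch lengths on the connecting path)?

15.16

The path runs seq10 → … → MRCA → … → seq44; the MRCA is the root of the tree.
Branch lengths along that path: 0.62 + 0.63 + 1.86 + 0.34 + 1.80 + 1.64 + 1.73 + 0.75 + 1.57 + 1.80 + 0.99 + 1.43 = 15.16.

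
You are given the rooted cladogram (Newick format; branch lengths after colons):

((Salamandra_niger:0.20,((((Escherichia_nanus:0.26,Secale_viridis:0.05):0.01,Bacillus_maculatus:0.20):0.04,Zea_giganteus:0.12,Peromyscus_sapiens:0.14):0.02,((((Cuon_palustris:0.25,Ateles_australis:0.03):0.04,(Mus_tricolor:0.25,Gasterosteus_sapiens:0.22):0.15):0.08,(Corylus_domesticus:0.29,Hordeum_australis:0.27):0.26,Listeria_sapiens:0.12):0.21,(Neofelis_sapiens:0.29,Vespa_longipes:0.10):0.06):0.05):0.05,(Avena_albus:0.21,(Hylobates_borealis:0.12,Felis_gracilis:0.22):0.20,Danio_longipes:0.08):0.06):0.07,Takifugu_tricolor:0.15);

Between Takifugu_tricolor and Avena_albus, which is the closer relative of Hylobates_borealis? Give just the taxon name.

The MRCA of Hylobates_borealis and Avena_albus subtends (Avena_albus,(Hylobates_borealis,Felis_gracilis),Danio_longipes) (4 taxa).
The MRCA of Hylobates_borealis and Takifugu_tricolor is the root, subtending the entire tree (20 taxa).
The first is nested inside the second, so Hylobates_borealis shares a more recent common ancestor with Avena_albus.

Avena_albus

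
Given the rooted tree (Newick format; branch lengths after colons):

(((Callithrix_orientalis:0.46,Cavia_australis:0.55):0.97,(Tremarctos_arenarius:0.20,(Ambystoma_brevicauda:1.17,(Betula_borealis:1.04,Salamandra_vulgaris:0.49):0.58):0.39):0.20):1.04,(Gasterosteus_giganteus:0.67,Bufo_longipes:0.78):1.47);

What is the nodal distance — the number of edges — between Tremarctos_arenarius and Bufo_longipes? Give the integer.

The MRCA of Tremarctos_arenarius and Bufo_longipes is the root of the tree.
From Tremarctos_arenarius up to that node: 3 branches. From Bufo_longipes up to the same node: 2 branches. Total: 3 + 2 = 5.

5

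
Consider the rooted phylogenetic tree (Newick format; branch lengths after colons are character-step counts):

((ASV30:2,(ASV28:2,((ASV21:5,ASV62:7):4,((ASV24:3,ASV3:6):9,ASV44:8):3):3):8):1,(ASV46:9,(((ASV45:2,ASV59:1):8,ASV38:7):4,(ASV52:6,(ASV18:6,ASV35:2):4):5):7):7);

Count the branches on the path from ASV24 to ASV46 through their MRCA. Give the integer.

The MRCA of ASV24 and ASV46 is the root of the tree.
From ASV24 up to that node: 6 branches. From ASV46 up to the same node: 2 branches. Total: 6 + 2 = 8.

8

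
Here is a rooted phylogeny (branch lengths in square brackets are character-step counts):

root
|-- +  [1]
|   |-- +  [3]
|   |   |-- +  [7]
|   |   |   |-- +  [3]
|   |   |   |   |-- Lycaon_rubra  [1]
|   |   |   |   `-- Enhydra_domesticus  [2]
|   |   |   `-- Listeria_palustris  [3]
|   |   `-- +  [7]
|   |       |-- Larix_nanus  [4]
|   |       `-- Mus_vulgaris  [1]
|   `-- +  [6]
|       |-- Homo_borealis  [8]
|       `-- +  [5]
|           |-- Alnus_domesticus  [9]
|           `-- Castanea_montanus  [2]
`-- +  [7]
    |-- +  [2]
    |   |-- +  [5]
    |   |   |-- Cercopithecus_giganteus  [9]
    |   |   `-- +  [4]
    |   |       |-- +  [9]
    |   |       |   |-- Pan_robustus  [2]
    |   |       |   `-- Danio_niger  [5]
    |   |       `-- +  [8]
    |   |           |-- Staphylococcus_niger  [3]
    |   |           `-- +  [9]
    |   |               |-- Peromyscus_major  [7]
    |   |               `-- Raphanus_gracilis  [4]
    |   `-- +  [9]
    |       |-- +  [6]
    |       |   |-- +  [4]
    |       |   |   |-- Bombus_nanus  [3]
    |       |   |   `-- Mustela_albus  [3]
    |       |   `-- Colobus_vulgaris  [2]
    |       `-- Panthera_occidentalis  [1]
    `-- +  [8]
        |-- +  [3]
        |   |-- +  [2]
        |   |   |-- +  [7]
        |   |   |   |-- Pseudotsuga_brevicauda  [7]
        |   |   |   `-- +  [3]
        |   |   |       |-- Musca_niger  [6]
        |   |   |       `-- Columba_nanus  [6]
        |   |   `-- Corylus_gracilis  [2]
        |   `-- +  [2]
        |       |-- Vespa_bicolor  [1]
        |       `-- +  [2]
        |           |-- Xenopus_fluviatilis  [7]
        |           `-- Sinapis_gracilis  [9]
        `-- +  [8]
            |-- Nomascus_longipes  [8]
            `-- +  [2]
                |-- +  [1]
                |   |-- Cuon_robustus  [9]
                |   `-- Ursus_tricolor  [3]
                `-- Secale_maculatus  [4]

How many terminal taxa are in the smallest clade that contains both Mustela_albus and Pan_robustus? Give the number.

10

The MRCA of Mustela_albus and Pan_robustus is the node subtending ((Cercopithecus_giganteus,((Pan_robustus,Danio_niger),(Staphylococcus_niger,(Peromyscus_major,Raphanus_gracilis)))),(((Bombus_nanus,Mustela_albus),Colobus_vulgaris),Panthera_occidentalis)).
That clade contains 10 terminal taxa: Bombus_nanus, Cercopithecus_giganteus, Colobus_vulgaris, Danio_niger, Mustela_albus, Pan_robustus, Panthera_occidentalis, Peromyscus_major, Raphanus_gracilis, Staphylococcus_niger.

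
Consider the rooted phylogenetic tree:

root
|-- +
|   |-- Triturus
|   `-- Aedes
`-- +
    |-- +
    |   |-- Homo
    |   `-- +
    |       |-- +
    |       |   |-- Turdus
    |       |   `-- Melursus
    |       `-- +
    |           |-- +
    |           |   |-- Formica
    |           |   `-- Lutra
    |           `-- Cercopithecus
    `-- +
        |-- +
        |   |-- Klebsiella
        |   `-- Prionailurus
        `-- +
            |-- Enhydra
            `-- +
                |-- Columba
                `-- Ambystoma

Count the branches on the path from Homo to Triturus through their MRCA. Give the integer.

5

The MRCA of Homo and Triturus is the root of the tree.
From Homo up to that node: 3 branches. From Triturus up to the same node: 2 branches. Total: 3 + 2 = 5.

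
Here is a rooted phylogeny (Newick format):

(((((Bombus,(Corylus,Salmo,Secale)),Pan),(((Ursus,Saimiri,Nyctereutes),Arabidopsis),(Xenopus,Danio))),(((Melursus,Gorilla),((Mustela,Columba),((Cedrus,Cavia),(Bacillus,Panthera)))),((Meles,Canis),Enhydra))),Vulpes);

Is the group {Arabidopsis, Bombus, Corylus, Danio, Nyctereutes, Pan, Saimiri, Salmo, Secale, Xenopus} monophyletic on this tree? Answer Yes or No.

The MRCA of the listed taxa subtends (((Bombus,(Corylus,Salmo,Secale)),Pan),(((Ursus,Saimiri,Nyctereutes),Arabidopsis),(Xenopus,Danio))).
That clade also contains Ursus, which is not in the proposed group, so the group is not monophyletic.

No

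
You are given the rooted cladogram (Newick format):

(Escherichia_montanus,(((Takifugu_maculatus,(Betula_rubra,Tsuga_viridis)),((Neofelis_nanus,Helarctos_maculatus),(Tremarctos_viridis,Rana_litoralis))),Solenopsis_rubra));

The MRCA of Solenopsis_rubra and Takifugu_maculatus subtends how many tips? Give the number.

8

The MRCA of Solenopsis_rubra and Takifugu_maculatus is the node subtending (((Takifugu_maculatus,(Betula_rubra,Tsuga_viridis)),((Neofelis_nanus,Helarctos_maculatus),(Tremarctos_viridis,Rana_litoralis))),Solenopsis_rubra).
That clade contains 8 terminal taxa: Betula_rubra, Helarctos_maculatus, Neofelis_nanus, Rana_litoralis, Solenopsis_rubra, Takifugu_maculatus, Tremarctos_viridis, Tsuga_viridis.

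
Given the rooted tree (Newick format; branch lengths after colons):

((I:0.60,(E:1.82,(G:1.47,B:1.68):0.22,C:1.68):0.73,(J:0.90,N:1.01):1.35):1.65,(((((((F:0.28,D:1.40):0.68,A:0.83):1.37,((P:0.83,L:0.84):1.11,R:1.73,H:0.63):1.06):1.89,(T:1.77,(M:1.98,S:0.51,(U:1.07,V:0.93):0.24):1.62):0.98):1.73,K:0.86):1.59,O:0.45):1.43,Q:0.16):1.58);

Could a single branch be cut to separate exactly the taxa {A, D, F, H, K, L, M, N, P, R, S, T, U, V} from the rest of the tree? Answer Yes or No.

No

The MRCA of the listed taxa is the root, so the smallest clade containing them is the whole tree.
That clade also contains B, C, E, G, I, J, O, Q, which are not in the proposed group, so the group is not monophyletic.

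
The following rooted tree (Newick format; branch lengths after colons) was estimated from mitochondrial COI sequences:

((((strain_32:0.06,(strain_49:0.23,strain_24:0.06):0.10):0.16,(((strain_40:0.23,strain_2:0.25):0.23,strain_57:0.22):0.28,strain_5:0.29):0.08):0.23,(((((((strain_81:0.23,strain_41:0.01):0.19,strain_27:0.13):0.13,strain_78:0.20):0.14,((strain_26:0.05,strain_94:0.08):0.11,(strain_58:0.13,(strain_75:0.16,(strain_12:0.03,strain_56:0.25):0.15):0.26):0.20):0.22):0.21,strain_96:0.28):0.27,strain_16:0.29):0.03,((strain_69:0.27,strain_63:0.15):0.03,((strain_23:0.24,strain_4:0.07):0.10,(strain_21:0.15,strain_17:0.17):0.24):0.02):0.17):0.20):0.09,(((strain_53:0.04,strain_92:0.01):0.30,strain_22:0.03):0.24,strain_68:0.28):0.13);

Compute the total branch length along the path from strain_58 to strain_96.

1.04

The path runs strain_58 → … → MRCA → … → strain_96; the MRCA is the node subtending (((((strain_81,strain_41),strain_27),strain_78),((strain_26,strain_94),(strain_58,(strain_75,(strain_12,strain_56))))),strain_96).
Branch lengths along that path: 0.13 + 0.20 + 0.22 + 0.21 + 0.28 = 1.04.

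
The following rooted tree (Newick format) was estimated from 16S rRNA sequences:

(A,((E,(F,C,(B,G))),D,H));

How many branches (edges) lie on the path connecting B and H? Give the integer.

The MRCA of B and H is the node subtending ((E,(F,C,(B,G))),D,H).
From B up to that node: 4 branches. From H up to the same node: 1 branch. Total: 4 + 1 = 5.

5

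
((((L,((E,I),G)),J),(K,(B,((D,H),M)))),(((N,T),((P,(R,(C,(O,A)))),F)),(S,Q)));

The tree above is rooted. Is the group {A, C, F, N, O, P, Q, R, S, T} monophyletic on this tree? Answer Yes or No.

Yes

The most recent common ancestor of these taxa subtends (((N,T),((P,(R,(C,(O,A)))),F)),(S,Q)).
That clade has exactly 10 tips — every listed taxon and nothing else — so the group is monophyletic.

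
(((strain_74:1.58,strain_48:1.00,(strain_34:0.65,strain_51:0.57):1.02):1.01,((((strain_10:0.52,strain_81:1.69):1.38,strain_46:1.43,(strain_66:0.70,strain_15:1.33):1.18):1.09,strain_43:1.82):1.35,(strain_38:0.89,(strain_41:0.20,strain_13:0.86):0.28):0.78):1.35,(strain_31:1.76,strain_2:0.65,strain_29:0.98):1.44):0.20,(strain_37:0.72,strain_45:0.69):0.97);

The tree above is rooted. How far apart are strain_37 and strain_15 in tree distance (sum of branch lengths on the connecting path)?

8.19

The path runs strain_37 → … → MRCA → … → strain_15; the MRCA is the root of the tree.
Branch lengths along that path: 0.72 + 0.97 + 0.20 + 1.35 + 1.35 + 1.09 + 1.18 + 1.33 = 8.19.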